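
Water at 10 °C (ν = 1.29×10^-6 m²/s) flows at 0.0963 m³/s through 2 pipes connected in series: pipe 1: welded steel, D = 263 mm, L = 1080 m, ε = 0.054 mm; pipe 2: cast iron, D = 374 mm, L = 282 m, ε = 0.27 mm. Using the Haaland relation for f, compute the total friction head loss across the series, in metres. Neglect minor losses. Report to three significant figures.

H ≈ 11.0 m

Pipe 1: V = 1.773 m/s, Re = 3.61×10^5, ε/D = 2.05×10^-4, f = 0.01579, h_1 = f(L/D)V²/2g = 10.39 m
Pipe 2: V = 0.8766 m/s, Re = 2.54×10^5, ε/D = 7.22×10^-4, f = 0.01943, h_2 = f(L/D)V²/2g = 0.5738 m
Series → Q common, losses add: H = Σh = 10.96 m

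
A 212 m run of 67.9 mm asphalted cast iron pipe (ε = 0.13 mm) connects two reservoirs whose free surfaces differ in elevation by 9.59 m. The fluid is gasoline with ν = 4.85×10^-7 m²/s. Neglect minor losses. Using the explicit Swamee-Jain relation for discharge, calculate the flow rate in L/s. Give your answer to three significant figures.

Q ≈ 5.74 L/s

Swamee-Jain (Type II): Q = -0.965·√(gD⁵h_f/L)·ln[ε/(3.7D) + √(3.17ν²L/(gD³h_f))]
√(gD⁵h_f/L) = √(9.81·0.0679⁵·9.59/212) = 8.003×10^-4
ε/(3.7D) = 5.17×10^-4; √(3.17ν²L/(gD³h_f)) = 7.33×10^-5
Q = -0.965·8.003×10^-4·ln(5.907×10^-4) = 0.005741 m³/s
Check: V = 1.59 m/s, Re = 2.22×10^5, f = 0.02415, h_f = 9.66 m ≈ 9.59 m ✓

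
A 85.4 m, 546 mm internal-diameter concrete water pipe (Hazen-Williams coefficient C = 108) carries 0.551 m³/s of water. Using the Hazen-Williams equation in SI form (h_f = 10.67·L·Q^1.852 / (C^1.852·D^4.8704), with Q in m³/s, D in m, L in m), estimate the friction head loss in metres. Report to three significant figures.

h_f = 10.67·85.4·0.551^1.852 / (108^1.852·0.546^4.8704) = 0.9870 m

h_f ≈ 0.987 m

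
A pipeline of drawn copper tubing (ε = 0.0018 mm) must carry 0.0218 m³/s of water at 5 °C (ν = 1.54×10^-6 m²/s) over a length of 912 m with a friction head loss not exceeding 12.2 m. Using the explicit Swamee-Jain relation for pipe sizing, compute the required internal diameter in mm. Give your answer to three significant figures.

D ≈ 140 mm

Swamee-Jain (Type III): D = 0.66·[ε^1.25·(LQ²/(gh_f))^4.75 + ν·Q^9.4·(L/(gh_f))^5.2]^0.04
LQ²/(gh_f) = 0.003621; L/(gh_f) = 7.620
Term 1 = ε^1.25·(…)^4.75 = 1.67×10^-19; Term 2 = ν·Q^9.4·(…)^5.2 = 1.43×10^-17
D = 0.66·(1.67×10^-19 + 1.43×10^-17)^0.04 = 0.1399 m = 140 mm
Check: V = 1.42 m/s, Re = 1.29×10^5, f = 0.01705, h_f = 11.4 m ≈ 12.2 m ✓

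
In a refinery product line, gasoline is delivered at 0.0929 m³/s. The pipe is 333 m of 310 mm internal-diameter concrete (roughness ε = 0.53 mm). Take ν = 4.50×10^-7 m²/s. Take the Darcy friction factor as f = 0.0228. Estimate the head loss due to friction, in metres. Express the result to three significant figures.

V = 4Q/(πD²) = 4·0.0929/(π·0.310²) = 1.231 m/s
h_f = f(L/D)V²/(2g) = 0.02280·(333/0.310)·1.231²/(2·9.81) = 1.891 m

h_f ≈ 1.89 m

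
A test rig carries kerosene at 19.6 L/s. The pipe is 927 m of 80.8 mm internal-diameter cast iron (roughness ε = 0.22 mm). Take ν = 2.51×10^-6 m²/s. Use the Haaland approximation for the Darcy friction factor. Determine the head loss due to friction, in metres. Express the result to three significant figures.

V = 4Q/(πD²) = 4·0.0196/(π·0.0808²) = 3.822 m/s
Re = VD/ν = 3.822·0.0808/2.51×10^-6 = 1.23×10^5 → turbulent
ε/D = 0.22/80.8 = 0.00272
Haaland: f = 0.02654
h_f = f(L/D)V²/(2g) = 0.02654·(927/0.0808)·3.822²/(2·9.81) = 226.8 m

h_f ≈ 227 m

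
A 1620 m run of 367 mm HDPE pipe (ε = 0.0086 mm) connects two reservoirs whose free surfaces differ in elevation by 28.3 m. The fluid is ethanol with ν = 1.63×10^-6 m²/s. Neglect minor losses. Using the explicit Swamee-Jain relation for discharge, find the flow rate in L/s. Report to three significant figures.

Swamee-Jain (Type II): Q = -0.965·√(gD⁵h_f/L)·ln[ε/(3.7D) + √(3.17ν²L/(gD³h_f))]
√(gD⁵h_f/L) = √(9.81·0.367⁵·28.3/1620) = 0.03378
ε/(3.7D) = 6.33×10^-6; √(3.17ν²L/(gD³h_f)) = 3.15×10^-5
Q = -0.965·0.03378·ln(3.787×10^-5) = 0.3319 m³/s
Check: V = 3.14 m/s, Re = 7.06×10^5, f = 0.01277, h_f = 28.3 m ≈ 28.3 m ✓

Q ≈ 332 L/s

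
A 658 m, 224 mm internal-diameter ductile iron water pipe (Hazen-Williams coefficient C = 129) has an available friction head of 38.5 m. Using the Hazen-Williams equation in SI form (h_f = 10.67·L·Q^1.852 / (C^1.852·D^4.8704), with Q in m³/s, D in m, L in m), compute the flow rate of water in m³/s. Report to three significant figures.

Q ≈ 0.152 m³/s

Rearranging: Q = [h_f·C^1.852·D^4.8704 / (10.67·L)]^(1/1.852)
Q = [38.5·129^1.852·0.224^4.8704 / (10.67·658)]^0.540 = 0.1517 m³/s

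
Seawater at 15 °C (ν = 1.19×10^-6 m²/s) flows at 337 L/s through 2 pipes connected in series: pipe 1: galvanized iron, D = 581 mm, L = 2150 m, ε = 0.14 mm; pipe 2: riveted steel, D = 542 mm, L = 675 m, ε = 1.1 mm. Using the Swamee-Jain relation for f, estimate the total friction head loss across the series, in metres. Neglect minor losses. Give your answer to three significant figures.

H ≈ 8.00 m

Pipe 1: V = 1.271 m/s, Re = 6.21×10^5, ε/D = 2.41×10^-4, f = 0.01563, h_1 = f(L/D)V²/2g = 4.764 m
Pipe 2: V = 1.461 m/s, Re = 6.65×10^5, ε/D = 0.00203, f = 0.02388, h_2 = f(L/D)V²/2g = 3.234 m
Series → Q common, losses add: H = Σh = 7.998 m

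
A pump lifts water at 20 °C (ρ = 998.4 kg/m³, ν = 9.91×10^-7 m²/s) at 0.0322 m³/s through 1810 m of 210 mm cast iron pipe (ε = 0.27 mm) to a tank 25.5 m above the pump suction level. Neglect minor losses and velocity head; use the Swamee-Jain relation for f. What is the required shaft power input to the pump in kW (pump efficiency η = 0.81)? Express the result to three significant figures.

P_shaft ≈ 13.2 kW

V = 4Q/(πD²) = 0.9297 m/s; Re = 1.97×10^5; ε/D = 0.00129; f = 0.02227
h_f = f(L/D)V²/2g = 8.455 m
Total head H = z + h_f = 25.5 + 8.455 = 33.96 m
P_hyd = ρgQH = 998.4·9.81·0.0322·33.96 = 10.71 kW
P_shaft = P_hyd/η = 10.71/0.81 = 13.22 kW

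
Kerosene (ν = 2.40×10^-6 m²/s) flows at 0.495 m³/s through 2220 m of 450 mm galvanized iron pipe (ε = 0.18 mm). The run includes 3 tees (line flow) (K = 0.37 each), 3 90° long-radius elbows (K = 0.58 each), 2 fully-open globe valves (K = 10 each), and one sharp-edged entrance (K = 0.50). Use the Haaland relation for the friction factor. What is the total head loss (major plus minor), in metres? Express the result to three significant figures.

H_L ≈ 52.4 m

V = 4Q/(πD²) = 3.112 m/s; V²/2g = 0.4937 m
Re = 5.84×10^5, ε/D = 4.00×10^-4 → f = 0.01678 (Haaland)
Major: h_f = f(L/D)·V²/2g = 0.01678·4933·0.4937 = 40.87 m
Minor: ΣK = 23.4; h_m = ΣK·V²/2g = 11.53 m
Total H_L = 40.87 + 11.53 = 52.40 m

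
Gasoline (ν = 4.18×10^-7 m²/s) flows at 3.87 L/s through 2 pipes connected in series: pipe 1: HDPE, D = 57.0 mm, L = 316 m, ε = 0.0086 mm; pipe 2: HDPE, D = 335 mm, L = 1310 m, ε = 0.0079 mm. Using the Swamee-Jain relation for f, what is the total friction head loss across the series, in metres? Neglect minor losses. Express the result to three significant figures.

Pipe 1: V = 1.517 m/s, Re = 2.07×10^5, ε/D = 1.51×10^-4, f = 0.01670, h_1 = f(L/D)V²/2g = 10.85 m
Pipe 2: V = 0.04391 m/s, Re = 3.52×10^4, ε/D = 2.36×10^-5, f = 0.02259, h_2 = f(L/D)V²/2g = 0.008678 m
Series → Q common, losses add: H = Σh = 10.86 m

H ≈ 10.9 m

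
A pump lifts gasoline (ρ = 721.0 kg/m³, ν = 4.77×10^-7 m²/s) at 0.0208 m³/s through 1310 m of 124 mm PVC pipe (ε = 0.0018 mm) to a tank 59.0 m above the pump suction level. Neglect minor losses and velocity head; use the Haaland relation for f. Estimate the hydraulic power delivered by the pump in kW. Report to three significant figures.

V = 4Q/(πD²) = 1.722 m/s; Re = 4.48×10^5; ε/D = 1.45×10^-5; f = 0.01348
h_f = f(L/D)V²/2g = 21.53 m
Total head H = z + h_f = 59.0 + 21.53 = 80.53 m
P_hyd = ρgQH = 721.0·9.81·0.0208·80.53 = 11.85 kW

P_hyd ≈ 11.8 kW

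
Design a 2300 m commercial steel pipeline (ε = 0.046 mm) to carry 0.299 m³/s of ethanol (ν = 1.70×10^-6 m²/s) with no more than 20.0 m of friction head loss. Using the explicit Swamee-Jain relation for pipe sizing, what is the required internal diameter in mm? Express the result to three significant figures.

Swamee-Jain (Type III): D = 0.66·[ε^1.25·(LQ²/(gh_f))^4.75 + ν·Q^9.4·(L/(gh_f))^5.2]^0.04
LQ²/(gh_f) = 1.048; L/(gh_f) = 11.72
Term 1 = ε^1.25·(…)^4.75 = 4.73×10^-6; Term 2 = ν·Q^9.4·(…)^5.2 = 7.26×10^-6
D = 0.66·(4.73×10^-6 + 7.26×10^-6)^0.04 = 0.4195 m = 419 mm
Check: V = 2.16 m/s, Re = 5.34×10^5, f = 0.01447, h_f = 18.9 m ≈ 20.0 m ✓

D ≈ 419 mm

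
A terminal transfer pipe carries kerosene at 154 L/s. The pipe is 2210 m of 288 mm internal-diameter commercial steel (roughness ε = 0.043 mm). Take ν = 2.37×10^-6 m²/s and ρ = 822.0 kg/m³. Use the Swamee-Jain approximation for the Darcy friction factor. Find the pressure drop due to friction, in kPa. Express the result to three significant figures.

Δp ≈ 282 kPa

V = 4Q/(πD²) = 4·0.154/(π·0.288²) = 2.364 m/s
Re = VD/ν = 2.364·0.288/2.37×10^-6 = 2.87×10^5 → turbulent
ε/D = 0.043/288 = 1.49×10^-4
Swamee-Jain: f = 0.01597
h_f = f(L/D)V²/(2g) = 0.01597·(2210/0.288)·2.364²/(2·9.81) = 34.91 m
Δp = ρg·h_f = 822.0·9.81·34.91 = 281.5 kPa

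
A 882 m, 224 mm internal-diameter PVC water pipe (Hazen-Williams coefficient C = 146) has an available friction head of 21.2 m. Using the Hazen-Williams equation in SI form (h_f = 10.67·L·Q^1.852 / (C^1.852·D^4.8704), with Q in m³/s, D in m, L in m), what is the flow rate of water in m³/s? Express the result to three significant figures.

Rearranging: Q = [h_f·C^1.852·D^4.8704 / (10.67·L)]^(1/1.852)
Q = [21.2·146^1.852·0.224^4.8704 / (10.67·882)]^0.540 = 0.1062 m³/s

Q ≈ 0.106 m³/s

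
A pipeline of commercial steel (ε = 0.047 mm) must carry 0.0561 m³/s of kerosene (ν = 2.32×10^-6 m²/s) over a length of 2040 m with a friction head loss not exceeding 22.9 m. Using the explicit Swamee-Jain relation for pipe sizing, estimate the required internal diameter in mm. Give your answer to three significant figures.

D ≈ 214 mm

Swamee-Jain (Type III): D = 0.66·[ε^1.25·(LQ²/(gh_f))^4.75 + ν·Q^9.4·(L/(gh_f))^5.2]^0.04
LQ²/(gh_f) = 0.02858; L/(gh_f) = 9.081
Term 1 = ε^1.25·(…)^4.75 = 1.80×10^-13; Term 2 = ν·Q^9.4·(…)^5.2 = 3.87×10^-13
D = 0.66·(1.80×10^-13 + 3.87×10^-13)^0.04 = 0.2137 m = 214 mm
Check: V = 1.56 m/s, Re = 1.44×10^5, f = 0.01806, h_f = 21.5 m ≈ 22.9 m ✓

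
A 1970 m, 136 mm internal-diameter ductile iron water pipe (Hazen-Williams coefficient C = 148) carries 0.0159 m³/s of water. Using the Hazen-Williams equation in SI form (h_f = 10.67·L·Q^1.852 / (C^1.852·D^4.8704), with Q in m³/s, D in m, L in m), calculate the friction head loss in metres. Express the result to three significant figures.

h_f ≈ 15.6 m

h_f = 10.67·1970·0.0159^1.852 / (148^1.852·0.136^4.8704) = 15.57 m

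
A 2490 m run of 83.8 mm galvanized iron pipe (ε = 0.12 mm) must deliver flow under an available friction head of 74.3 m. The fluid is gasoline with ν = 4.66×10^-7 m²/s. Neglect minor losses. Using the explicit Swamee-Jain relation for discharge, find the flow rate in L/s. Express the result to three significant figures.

Q ≈ 8.18 L/s

Swamee-Jain (Type II): Q = -0.965·√(gD⁵h_f/L)·ln[ε/(3.7D) + √(3.17ν²L/(gD³h_f))]
√(gD⁵h_f/L) = √(9.81·0.0838⁵·74.3/2490) = 0.001100
ε/(3.7D) = 3.87×10^-4; √(3.17ν²L/(gD³h_f)) = 6.32×10^-5
Q = -0.965·0.001100·ln(4.502×10^-4) = 0.008179 m³/s
Check: V = 1.48 m/s, Re = 2.67×10^5, f = 0.02247, h_f = 74.8 m ≈ 74.3 m ✓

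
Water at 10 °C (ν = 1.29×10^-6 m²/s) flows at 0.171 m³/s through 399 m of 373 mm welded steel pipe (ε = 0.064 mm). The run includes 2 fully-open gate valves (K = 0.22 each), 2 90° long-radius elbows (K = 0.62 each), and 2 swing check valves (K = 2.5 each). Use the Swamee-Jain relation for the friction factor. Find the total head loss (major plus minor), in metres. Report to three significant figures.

H_L ≈ 2.89 m

V = 4Q/(πD²) = 1.565 m/s; V²/2g = 0.1248 m
Re = 4.52×10^5, ε/D = 1.72×10^-4 → f = 0.01538 (Swamee-Jain)
Major: h_f = f(L/D)·V²/2g = 0.01538·1070·0.1248 = 2.054 m
Minor: ΣK = 6.68; h_m = ΣK·V²/2g = 0.8338 m
Total H_L = 2.054 + 0.8338 = 2.888 m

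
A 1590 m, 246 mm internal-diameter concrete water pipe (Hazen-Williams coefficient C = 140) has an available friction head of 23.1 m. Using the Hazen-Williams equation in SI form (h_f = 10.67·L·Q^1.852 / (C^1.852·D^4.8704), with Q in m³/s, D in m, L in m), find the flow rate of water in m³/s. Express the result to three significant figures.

Rearranging: Q = [h_f·C^1.852·D^4.8704 / (10.67·L)]^(1/1.852)
Q = [23.1·140^1.852·0.246^4.8704 / (10.67·1590)]^0.540 = 0.09929 m³/s

Q ≈ 0.0993 m³/s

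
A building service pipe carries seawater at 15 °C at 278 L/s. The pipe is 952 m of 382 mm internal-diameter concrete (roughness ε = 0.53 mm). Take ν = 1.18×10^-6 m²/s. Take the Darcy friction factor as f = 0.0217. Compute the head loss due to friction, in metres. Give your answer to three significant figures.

V = 4Q/(πD²) = 4·0.278/(π·0.382²) = 2.426 m/s
h_f = f(L/D)V²/(2g) = 0.02170·(952/0.382)·2.426²/(2·9.81) = 16.22 m

h_f ≈ 16.2 m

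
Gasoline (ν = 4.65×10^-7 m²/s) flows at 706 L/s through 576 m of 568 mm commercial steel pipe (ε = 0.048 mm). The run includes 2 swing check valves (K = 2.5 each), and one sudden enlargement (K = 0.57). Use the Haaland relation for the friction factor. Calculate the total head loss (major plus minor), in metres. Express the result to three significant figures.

V = 4Q/(πD²) = 2.786 m/s; V²/2g = 0.3957 m
Re = 3.40×10^6, ε/D = 8.45×10^-5 → f = 0.01214 (Haaland)
Major: h_f = f(L/D)·V²/2g = 0.01214·1014·0.3957 = 4.871 m
Minor: ΣK = 5.57; h_m = ΣK·V²/2g = 2.204 m
Total H_L = 4.871 + 2.204 = 7.075 m

H_L ≈ 7.08 m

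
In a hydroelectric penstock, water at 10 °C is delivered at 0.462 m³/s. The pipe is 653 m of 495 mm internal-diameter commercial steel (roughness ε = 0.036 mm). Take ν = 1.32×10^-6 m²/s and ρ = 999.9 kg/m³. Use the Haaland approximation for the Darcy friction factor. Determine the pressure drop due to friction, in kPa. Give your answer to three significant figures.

V = 4Q/(πD²) = 4·0.462/(π·0.495²) = 2.401 m/s
Re = VD/ν = 2.401·0.495/1.32×10^-6 = 9.00×10^5 → turbulent
ε/D = 0.036/495 = 7.27×10^-5
Haaland: f = 0.01304
h_f = f(L/D)V²/(2g) = 0.01304·(653/0.495)·2.401²/(2·9.81) = 5.052 m
Δp = ρg·h_f = 999.9·9.81·5.052 = 49.56 kPa

Δp ≈ 49.6 kPa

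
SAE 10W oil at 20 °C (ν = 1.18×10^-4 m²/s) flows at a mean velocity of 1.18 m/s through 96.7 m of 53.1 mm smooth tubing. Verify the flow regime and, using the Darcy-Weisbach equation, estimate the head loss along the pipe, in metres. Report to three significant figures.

h_f ≈ 15.6 m

Re = VD/ν = 1.18·0.05310/1.18×10^-4 = 531 → laminar (Re < 2300)
f = 64/Re = 0.1205
h_f = f(L/D)V²/(2g) = 0.1205·(96.7/0.05310)·1.18²/(2·9.81) = 15.58 m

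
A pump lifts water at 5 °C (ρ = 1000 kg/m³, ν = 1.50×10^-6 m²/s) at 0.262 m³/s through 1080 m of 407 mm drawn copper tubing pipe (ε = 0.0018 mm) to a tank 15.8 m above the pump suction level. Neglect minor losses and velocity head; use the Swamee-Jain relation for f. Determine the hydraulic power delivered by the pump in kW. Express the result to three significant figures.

V = 4Q/(πD²) = 2.014 m/s; Re = 5.46×10^5; ε/D = 4.42×10^-6; f = 0.01296
h_f = f(L/D)V²/2g = 7.109 m
Total head H = z + h_f = 15.8 + 7.109 = 22.91 m
P_hyd = ρgQH = 1000·9.81·0.262·22.91 = 58.88 kW

P_hyd ≈ 58.9 kW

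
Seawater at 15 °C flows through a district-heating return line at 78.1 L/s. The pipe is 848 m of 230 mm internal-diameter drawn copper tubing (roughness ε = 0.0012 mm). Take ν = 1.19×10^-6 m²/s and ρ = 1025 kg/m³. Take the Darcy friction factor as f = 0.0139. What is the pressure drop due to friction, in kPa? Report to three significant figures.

V = 4Q/(πD²) = 4·0.0781/(π·0.230²) = 1.880 m/s
h_f = f(L/D)V²/(2g) = 0.01390·(848/0.230)·1.880²/(2·9.81) = 9.230 m
Δp = ρg·h_f = 1025·9.81·9.230 = 92.81 kPa

Δp ≈ 92.8 kPa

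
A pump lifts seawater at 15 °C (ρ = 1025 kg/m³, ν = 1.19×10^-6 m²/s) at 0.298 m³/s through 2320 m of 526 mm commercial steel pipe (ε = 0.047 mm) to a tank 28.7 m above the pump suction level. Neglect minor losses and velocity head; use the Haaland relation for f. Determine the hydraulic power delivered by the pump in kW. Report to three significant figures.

P_hyd ≈ 104 kW

V = 4Q/(πD²) = 1.371 m/s; Re = 6.06×10^5; ε/D = 8.94×10^-5; f = 0.01383
h_f = f(L/D)V²/2g = 5.847 m
Total head H = z + h_f = 28.7 + 5.847 = 34.55 m
P_hyd = ρgQH = 1025·9.81·0.298·34.55 = 103.5 kW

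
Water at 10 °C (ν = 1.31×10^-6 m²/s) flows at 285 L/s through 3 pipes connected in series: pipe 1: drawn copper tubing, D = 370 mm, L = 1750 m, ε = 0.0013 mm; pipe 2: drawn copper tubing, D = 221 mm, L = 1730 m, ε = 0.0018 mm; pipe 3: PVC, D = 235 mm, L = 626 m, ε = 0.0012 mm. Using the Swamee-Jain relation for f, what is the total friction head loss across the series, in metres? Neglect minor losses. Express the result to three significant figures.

H ≈ 339 m

Pipe 1: V = 2.651 m/s, Re = 7.49×10^5, ε/D = 3.51×10^-6, f = 0.01227, h_1 = f(L/D)V²/2g = 20.78 m
Pipe 2: V = 7.430 m/s, Re = 1.25×10^6, ε/D = 8.14×10^-6, f = 0.01141, h_2 = f(L/D)V²/2g = 251.3 m
Pipe 3: V = 6.571 m/s, Re = 1.18×10^6, ε/D = 5.11×10^-6, f = 0.01143, h_3 = f(L/D)V²/2g = 67.03 m
Series → Q common, losses add: H = Σh = 339.1 m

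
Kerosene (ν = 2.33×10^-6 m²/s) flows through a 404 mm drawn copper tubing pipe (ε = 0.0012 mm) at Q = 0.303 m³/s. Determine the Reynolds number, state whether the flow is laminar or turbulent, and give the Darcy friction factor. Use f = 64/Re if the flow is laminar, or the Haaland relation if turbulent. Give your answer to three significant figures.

Re ≈ 4.10×10^5; turbulent; f ≈ 0.0136

V = 4Q/(πD²) = 2.364 m/s
Re = VD/ν = 2.364·0.404/2.33×10^-6 = 4.10×10^5
Re > 4000 → turbulent; ε/D = 2.97×10^-6
Haaland: f = 0.01357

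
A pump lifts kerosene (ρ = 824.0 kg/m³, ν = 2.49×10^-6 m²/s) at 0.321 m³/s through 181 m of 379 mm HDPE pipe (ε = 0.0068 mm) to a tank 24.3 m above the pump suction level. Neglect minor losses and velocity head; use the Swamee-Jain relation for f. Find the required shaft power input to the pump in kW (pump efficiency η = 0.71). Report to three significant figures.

V = 4Q/(πD²) = 2.845 m/s; Re = 4.33×10^5; ε/D = 1.79×10^-5; f = 0.01369
h_f = f(L/D)V²/2g = 2.699 m
Total head H = z + h_f = 24.3 + 2.699 = 27.00 m
P_hyd = ρgQH = 824.0·9.81·0.321·27.00 = 70.06 kW
P_shaft = P_hyd/η = 70.06/0.71 = 98.67 kW

P_shaft ≈ 98.7 kW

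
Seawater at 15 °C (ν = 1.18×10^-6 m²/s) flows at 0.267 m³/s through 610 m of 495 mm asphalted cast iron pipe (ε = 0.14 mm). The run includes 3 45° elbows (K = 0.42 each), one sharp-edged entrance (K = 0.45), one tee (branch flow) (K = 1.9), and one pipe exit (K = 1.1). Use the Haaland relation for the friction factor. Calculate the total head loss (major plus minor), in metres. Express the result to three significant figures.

H_L ≈ 2.38 m

V = 4Q/(πD²) = 1.387 m/s; V²/2g = 0.09811 m
Re = 5.82×10^5, ε/D = 2.83×10^-4 → f = 0.01586 (Haaland)
Major: h_f = f(L/D)·V²/2g = 0.01586·1232·0.09811 = 1.918 m
Minor: ΣK = 4.71; h_m = ΣK·V²/2g = 0.4621 m
Total H_L = 1.918 + 0.4621 = 2.380 m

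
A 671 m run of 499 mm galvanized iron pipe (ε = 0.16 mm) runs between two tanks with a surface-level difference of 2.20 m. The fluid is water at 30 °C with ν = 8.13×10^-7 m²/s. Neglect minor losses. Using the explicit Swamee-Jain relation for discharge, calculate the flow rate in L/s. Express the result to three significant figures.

Swamee-Jain (Type II): Q = -0.965·√(gD⁵h_f/L)·ln[ε/(3.7D) + √(3.17ν²L/(gD³h_f))]
√(gD⁵h_f/L) = √(9.81·0.499⁵·2.20/671) = 0.03155
ε/(3.7D) = 8.67×10^-5; √(3.17ν²L/(gD³h_f)) = 2.29×10^-5
Q = -0.965·0.03155·ln(1.096×10^-4) = 0.2776 m³/s
Check: V = 1.42 m/s, Re = 8.71×10^5, f = 0.01603, h_f = 2.21 m ≈ 2.20 m ✓

Q ≈ 278 L/s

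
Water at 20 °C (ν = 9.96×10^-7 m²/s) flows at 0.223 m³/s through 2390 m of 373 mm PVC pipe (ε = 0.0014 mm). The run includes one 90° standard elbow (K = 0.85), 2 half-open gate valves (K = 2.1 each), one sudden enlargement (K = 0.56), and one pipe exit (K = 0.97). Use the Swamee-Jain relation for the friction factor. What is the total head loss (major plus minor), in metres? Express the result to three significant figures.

H_L ≈ 18.0 m

V = 4Q/(πD²) = 2.041 m/s; V²/2g = 0.2123 m
Re = 7.64×10^5, ε/D = 3.75×10^-6 → f = 0.01223 (Swamee-Jain)
Major: h_f = f(L/D)·V²/2g = 0.01223·6408·0.2123 = 16.64 m
Minor: ΣK = 6.58; h_m = ΣK·V²/2g = 1.397 m
Total H_L = 16.64 + 1.397 = 18.03 m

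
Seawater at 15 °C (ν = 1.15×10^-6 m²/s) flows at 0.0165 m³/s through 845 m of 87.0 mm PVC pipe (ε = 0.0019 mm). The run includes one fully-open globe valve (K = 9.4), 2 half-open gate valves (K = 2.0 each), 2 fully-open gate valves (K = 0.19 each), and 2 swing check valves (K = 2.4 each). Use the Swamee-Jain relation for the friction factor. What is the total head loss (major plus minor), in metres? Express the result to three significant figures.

H_L ≈ 66.8 m

V = 4Q/(πD²) = 2.776 m/s; V²/2g = 0.3927 m
Re = 2.10×10^5, ε/D = 2.18×10^-5 → f = 0.01559 (Swamee-Jain)
Major: h_f = f(L/D)·V²/2g = 0.01559·9713·0.3927 = 59.46 m
Minor: ΣK = 18.6; h_m = ΣK·V²/2g = 7.296 m
Total H_L = 59.46 + 7.296 = 66.76 m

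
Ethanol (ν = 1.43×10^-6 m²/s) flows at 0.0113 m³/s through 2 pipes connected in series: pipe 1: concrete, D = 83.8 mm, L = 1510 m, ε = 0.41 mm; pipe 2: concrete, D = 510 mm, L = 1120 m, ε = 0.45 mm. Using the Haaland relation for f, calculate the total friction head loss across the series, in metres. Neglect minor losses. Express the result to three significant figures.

H ≈ 119 m

Pipe 1: V = 2.049 m/s, Re = 1.20×10^5, ε/D = 0.00489, f = 0.03095, h_1 = f(L/D)V²/2g = 119.3 m
Pipe 2: V = 0.05532 m/s, Re = 1.97×10^4, ε/D = 8.82×10^-4, f = 0.02748, h_2 = f(L/D)V²/2g = 0.009410 m
Series → Q common, losses add: H = Σh = 119.3 m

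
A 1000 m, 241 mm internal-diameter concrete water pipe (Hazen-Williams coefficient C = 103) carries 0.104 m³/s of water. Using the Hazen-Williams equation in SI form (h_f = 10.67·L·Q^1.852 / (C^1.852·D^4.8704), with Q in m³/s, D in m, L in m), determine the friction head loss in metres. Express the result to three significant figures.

h_f = 10.67·1000·0.104^1.852 / (103^1.852·0.241^4.8704) = 30.89 m

h_f ≈ 30.9 m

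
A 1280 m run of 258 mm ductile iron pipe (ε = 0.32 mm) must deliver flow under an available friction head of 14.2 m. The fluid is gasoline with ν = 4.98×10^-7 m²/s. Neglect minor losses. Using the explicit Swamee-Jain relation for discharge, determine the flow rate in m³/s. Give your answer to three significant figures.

Q ≈ 0.0855 m³/s

Swamee-Jain (Type II): Q = -0.965·√(gD⁵h_f/L)·ln[ε/(3.7D) + √(3.17ν²L/(gD³h_f))]
√(gD⁵h_f/L) = √(9.81·0.258⁵·14.2/1280) = 0.01115
ε/(3.7D) = 3.35×10^-4; √(3.17ν²L/(gD³h_f)) = 2.05×10^-5
Q = -0.965·0.01115·ln(3.557×10^-4) = 0.08548 m³/s
Check: V = 1.63 m/s, Re = 8.47×10^5, f = 0.02111, h_f = 14.3 m ≈ 14.2 m ✓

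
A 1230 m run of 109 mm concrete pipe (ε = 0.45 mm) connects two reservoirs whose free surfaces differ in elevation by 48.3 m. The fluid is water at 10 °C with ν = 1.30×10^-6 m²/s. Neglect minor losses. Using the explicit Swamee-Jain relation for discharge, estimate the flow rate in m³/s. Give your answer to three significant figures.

Q ≈ 0.0158 m³/s

Swamee-Jain (Type II): Q = -0.965·√(gD⁵h_f/L)·ln[ε/(3.7D) + √(3.17ν²L/(gD³h_f))]
√(gD⁵h_f/L) = √(9.81·0.109⁵·48.3/1230) = 0.002435
ε/(3.7D) = 0.00112; √(3.17ν²L/(gD³h_f)) = 1.04×10^-4
Q = -0.965·0.002435·ln(0.001219) = 0.01576 m³/s
Check: V = 1.69 m/s, Re = 1.42×10^5, f = 0.02965, h_f = 48.7 m ≈ 48.3 m ✓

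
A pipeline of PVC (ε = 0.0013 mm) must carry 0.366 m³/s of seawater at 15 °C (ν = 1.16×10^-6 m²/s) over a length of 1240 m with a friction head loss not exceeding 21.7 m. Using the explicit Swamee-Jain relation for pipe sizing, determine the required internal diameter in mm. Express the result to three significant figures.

D ≈ 378 mm

Swamee-Jain (Type III): D = 0.66·[ε^1.25·(LQ²/(gh_f))^4.75 + ν·Q^9.4·(L/(gh_f))^5.2]^0.04
LQ²/(gh_f) = 0.7803; L/(gh_f) = 5.825
Term 1 = ε^1.25·(…)^4.75 = 1.35×10^-8; Term 2 = ν·Q^9.4·(…)^5.2 = 8.72×10^-7
D = 0.66·(1.35×10^-8 + 8.72×10^-7)^0.04 = 0.3780 m = 378 mm
Check: V = 3.26 m/s, Re = 1.06×10^6, f = 0.01158, h_f = 20.6 m ≈ 21.7 m ✓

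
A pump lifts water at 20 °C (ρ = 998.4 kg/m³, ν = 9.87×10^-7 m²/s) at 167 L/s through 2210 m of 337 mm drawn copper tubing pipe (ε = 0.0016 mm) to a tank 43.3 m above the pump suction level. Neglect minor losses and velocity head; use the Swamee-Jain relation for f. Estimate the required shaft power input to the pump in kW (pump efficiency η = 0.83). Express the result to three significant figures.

V = 4Q/(πD²) = 1.872 m/s; Re = 6.39×10^5; ε/D = 4.75×10^-6; f = 0.01262
h_f = f(L/D)V²/2g = 14.79 m
Total head H = z + h_f = 43.3 + 14.79 = 58.09 m
P_hyd = ρgQH = 998.4·9.81·0.167·58.09 = 95.02 kW
P_shaft = P_hyd/η = 95.02/0.83 = 114.5 kW

P_shaft ≈ 114 kW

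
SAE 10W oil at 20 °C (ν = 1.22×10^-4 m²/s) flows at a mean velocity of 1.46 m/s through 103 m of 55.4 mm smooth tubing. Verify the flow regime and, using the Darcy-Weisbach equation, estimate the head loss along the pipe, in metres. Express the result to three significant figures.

Re = VD/ν = 1.46·0.05540/1.22×10^-4 = 663 → laminar (Re < 2300)
f = 64/Re = 0.09653
h_f = f(L/D)V²/(2g) = 0.09653·(103/0.05540)·1.46²/(2·9.81) = 19.50 m

h_f ≈ 19.5 m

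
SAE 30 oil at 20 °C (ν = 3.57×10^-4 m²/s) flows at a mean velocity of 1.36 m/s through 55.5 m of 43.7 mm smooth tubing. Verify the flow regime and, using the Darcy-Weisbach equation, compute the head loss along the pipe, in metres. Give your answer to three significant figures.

Re = VD/ν = 1.36·0.04370/3.57×10^-4 = 166 → laminar (Re < 2300)
f = 64/Re = 0.3844
h_f = f(L/D)V²/(2g) = 0.3844·(55.5/0.04370)·1.36²/(2·9.81) = 46.03 m

h_f ≈ 46.0 m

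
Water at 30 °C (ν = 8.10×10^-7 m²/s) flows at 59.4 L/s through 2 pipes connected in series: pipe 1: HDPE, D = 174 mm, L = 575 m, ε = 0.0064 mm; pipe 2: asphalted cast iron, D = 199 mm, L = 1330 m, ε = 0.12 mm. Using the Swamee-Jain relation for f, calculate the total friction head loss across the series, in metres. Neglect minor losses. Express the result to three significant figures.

Pipe 1: V = 2.498 m/s, Re = 5.37×10^5, ε/D = 3.68×10^-5, f = 0.01351, h_1 = f(L/D)V²/2g = 14.20 m
Pipe 2: V = 1.910 m/s, Re = 4.69×10^5, ε/D = 6.03×10^-4, f = 0.01844, h_2 = f(L/D)V²/2g = 22.92 m
Series → Q common, losses add: H = Σh = 37.12 m

H ≈ 37.1 m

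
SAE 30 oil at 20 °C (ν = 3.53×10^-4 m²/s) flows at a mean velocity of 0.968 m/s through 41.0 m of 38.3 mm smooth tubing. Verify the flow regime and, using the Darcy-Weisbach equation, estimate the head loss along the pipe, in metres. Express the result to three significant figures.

Re = VD/ν = 0.968·0.03830/3.53×10^-4 = 105 → laminar (Re < 2300)
f = 64/Re = 0.6094
h_f = f(L/D)V²/(2g) = 0.6094·(41.0/0.03830)·0.968²/(2·9.81) = 31.15 m

h_f ≈ 31.2 m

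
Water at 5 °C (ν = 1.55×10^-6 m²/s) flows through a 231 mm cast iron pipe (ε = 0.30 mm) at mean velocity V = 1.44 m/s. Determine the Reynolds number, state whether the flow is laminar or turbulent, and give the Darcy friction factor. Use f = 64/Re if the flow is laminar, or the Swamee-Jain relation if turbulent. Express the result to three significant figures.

Re = VD/ν = 1.440·0.231/1.55×10^-6 = 2.15×10^5
Re > 4000 → turbulent; ε/D = 0.00130
Swamee-Jain: f = 0.02222

Re ≈ 2.15×10^5; turbulent; f ≈ 0.0222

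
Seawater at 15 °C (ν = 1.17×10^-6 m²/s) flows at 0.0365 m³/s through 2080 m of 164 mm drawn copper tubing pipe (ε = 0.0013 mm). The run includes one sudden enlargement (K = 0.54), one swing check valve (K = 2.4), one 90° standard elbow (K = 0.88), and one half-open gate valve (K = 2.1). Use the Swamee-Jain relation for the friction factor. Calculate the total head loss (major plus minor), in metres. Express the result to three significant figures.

V = 4Q/(πD²) = 1.728 m/s; V²/2g = 0.1522 m
Re = 2.42×10^5, ε/D = 7.93×10^-6 → f = 0.01505 (Swamee-Jain)
Major: h_f = f(L/D)·V²/2g = 0.01505·12683·0.1522 = 29.05 m
Minor: ΣK = 5.92; h_m = ΣK·V²/2g = 0.9009 m
Total H_L = 29.05 + 0.9009 = 29.95 m

H_L ≈ 29.9 m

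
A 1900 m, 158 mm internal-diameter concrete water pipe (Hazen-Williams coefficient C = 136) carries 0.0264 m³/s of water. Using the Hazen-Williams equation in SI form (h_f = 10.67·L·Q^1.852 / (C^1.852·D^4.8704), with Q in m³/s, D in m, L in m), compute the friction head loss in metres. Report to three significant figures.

h_f ≈ 21.6 m

h_f = 10.67·1900·0.0264^1.852 / (136^1.852·0.158^4.8704) = 21.64 m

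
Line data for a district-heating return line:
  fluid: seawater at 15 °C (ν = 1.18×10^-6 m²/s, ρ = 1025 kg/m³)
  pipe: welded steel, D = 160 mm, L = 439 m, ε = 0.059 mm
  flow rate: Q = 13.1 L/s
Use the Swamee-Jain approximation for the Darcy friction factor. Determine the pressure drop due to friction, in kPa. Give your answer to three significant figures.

V = 4Q/(πD²) = 4·0.0131/(π·0.160²) = 0.6515 m/s
Re = VD/ν = 0.6515·0.160/1.18×10^-6 = 8.83×10^4 → turbulent
ε/D = 0.059/160 = 3.69×10^-4
Swamee-Jain: f = 0.02019
h_f = f(L/D)V²/(2g) = 0.02019·(439/0.160)·0.6515²/(2·9.81) = 1.198 m
Δp = ρg·h_f = 1025·9.81·1.198 = 12.05 kPa

Δp ≈ 12.1 kPa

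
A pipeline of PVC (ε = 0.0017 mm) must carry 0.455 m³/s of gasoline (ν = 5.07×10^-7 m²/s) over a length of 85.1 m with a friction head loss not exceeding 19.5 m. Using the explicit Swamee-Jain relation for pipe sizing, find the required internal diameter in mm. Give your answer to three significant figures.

D ≈ 234 mm

Swamee-Jain (Type III): D = 0.66·[ε^1.25·(LQ²/(gh_f))^4.75 + ν·Q^9.4·(L/(gh_f))^5.2]^0.04
LQ²/(gh_f) = 0.09210; L/(gh_f) = 0.4449
Term 1 = ε^1.25·(…)^4.75 = 7.38×10^-13; Term 2 = ν·Q^9.4·(…)^5.2 = 4.58×10^-12
D = 0.66·(7.38×10^-13 + 4.58×10^-12)^0.04 = 0.2337 m = 234 mm
Check: V = 10.6 m/s, Re = 4.89×10^6, f = 0.009506, h_f = 19.9 m ≈ 19.5 m ✓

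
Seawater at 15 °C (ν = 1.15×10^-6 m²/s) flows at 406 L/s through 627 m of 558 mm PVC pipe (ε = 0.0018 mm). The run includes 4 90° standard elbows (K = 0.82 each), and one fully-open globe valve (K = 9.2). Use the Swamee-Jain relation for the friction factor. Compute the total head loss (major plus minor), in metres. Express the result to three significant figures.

H_L ≈ 3.67 m

V = 4Q/(πD²) = 1.660 m/s; V²/2g = 0.1405 m
Re = 8.06×10^5, ε/D = 3.23×10^-6 → f = 0.01211 (Swamee-Jain)
Major: h_f = f(L/D)·V²/2g = 0.01211·1124·0.1405 = 1.912 m
Minor: ΣK = 12.5; h_m = ΣK·V²/2g = 1.753 m
Total H_L = 1.912 + 1.753 = 3.665 m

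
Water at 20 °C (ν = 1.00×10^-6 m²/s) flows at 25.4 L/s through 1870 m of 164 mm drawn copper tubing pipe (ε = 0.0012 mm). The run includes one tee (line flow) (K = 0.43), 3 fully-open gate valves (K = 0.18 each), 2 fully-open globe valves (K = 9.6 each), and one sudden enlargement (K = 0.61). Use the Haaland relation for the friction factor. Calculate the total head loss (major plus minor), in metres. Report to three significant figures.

H_L ≈ 14.6 m

V = 4Q/(πD²) = 1.202 m/s; V²/2g = 0.07369 m
Re = 1.97×10^5, ε/D = 7.32×10^-6 → f = 0.01558 (Haaland)
Major: h_f = f(L/D)·V²/2g = 0.01558·11402·0.07369 = 13.09 m
Minor: ΣK = 20.8; h_m = ΣK·V²/2g = 1.531 m
Total H_L = 13.09 + 1.531 = 14.63 m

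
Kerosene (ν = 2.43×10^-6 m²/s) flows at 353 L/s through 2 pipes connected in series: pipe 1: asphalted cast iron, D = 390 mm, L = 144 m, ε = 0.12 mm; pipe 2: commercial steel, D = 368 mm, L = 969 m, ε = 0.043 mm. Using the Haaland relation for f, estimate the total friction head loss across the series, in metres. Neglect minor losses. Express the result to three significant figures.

Pipe 1: V = 2.955 m/s, Re = 4.74×10^5, ε/D = 3.08×10^-4, f = 0.01627, h_1 = f(L/D)V²/2g = 2.674 m
Pipe 2: V = 3.319 m/s, Re = 5.03×10^5, ε/D = 1.17×10^-4, f = 0.01444, h_2 = f(L/D)V²/2g = 21.35 m
Series → Q common, losses add: H = Σh = 24.02 m

H ≈ 24.0 m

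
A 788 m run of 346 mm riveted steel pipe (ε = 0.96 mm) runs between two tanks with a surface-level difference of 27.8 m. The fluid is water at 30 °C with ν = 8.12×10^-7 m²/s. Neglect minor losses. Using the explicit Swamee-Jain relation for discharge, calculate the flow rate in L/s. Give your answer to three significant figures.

Swamee-Jain (Type II): Q = -0.965·√(gD⁵h_f/L)·ln[ε/(3.7D) + √(3.17ν²L/(gD³h_f))]
√(gD⁵h_f/L) = √(9.81·0.346⁵·27.8/788) = 0.04143
ε/(3.7D) = 7.50×10^-4; √(3.17ν²L/(gD³h_f)) = 1.21×10^-5
Q = -0.965·0.04143·ln(7.620×10^-4) = 0.2870 m³/s
Check: V = 3.05 m/s, Re = 1.30×10^6, f = 0.02577, h_f = 27.9 m ≈ 27.8 m ✓

Q ≈ 287 L/s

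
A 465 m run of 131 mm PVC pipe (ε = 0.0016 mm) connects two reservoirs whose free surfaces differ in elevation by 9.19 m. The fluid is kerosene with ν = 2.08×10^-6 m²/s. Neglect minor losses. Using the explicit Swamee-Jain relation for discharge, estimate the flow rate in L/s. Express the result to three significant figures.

Q ≈ 22.7 L/s

Swamee-Jain (Type II): Q = -0.965·√(gD⁵h_f/L)·ln[ε/(3.7D) + √(3.17ν²L/(gD³h_f))]
√(gD⁵h_f/L) = √(9.81·0.131⁵·9.19/465) = 0.002735
ε/(3.7D) = 3.30×10^-6; √(3.17ν²L/(gD³h_f)) = 1.77×10^-4
Q = -0.965·0.002735·ln(1.807×10^-4) = 0.02275 m³/s
Check: V = 1.69 m/s, Re = 1.06×10^5, f = 0.01771, h_f = 9.13 m ≈ 9.19 m ✓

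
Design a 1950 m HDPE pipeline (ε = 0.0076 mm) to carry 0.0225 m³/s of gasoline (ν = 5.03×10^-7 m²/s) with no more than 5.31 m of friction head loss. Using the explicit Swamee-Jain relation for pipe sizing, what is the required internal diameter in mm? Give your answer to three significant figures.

D ≈ 189 mm

Swamee-Jain (Type III): D = 0.66·[ε^1.25·(LQ²/(gh_f))^4.75 + ν·Q^9.4·(L/(gh_f))^5.2]^0.04
LQ²/(gh_f) = 0.01895; L/(gh_f) = 37.43
Term 1 = ε^1.25·(…)^4.75 = 2.63×10^-15; Term 2 = ν·Q^9.4·(…)^5.2 = 2.47×10^-14
D = 0.66·(2.63×10^-15 + 2.47×10^-14)^0.04 = 0.1892 m = 189 mm
Check: V = 0.800 m/s, Re = 3.01×10^5, f = 0.01482, h_f = 4.98 m ≈ 5.31 m ✓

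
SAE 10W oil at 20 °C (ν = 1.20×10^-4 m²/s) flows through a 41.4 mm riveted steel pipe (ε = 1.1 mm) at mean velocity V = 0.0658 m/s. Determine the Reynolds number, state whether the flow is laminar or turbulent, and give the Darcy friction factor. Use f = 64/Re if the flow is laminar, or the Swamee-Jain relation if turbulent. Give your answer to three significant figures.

Re = VD/ν = 0.06580·0.0414/1.20×10^-4 = 22.7
Re < 2300 → laminar → f = 64/Re = 2.819

Re ≈ 22.7; laminar; f = 64/Re ≈ 2.82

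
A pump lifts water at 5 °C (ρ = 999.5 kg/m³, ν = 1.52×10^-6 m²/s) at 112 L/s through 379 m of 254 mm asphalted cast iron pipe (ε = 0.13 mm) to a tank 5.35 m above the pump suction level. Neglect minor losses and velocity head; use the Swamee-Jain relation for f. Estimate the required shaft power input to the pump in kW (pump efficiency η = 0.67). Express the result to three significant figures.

V = 4Q/(πD²) = 2.210 m/s; Re = 3.69×10^5; ε/D = 5.12×10^-4; f = 0.01815
h_f = f(L/D)V²/2g = 6.743 m
Total head H = z + h_f = 5.35 + 6.743 = 12.09 m
P_hyd = ρgQH = 999.5·9.81·0.112·12.09 = 13.28 kW
P_shaft = P_hyd/η = 13.28/0.67 = 19.82 kW

P_shaft ≈ 19.8 kW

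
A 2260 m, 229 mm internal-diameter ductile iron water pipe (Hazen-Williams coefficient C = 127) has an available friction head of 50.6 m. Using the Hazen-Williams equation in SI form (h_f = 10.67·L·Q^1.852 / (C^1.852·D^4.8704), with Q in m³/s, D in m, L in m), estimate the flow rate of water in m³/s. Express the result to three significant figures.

Q ≈ 0.0942 m³/s

Rearranging: Q = [h_f·C^1.852·D^4.8704 / (10.67·L)]^(1/1.852)
Q = [50.6·127^1.852·0.229^4.8704 / (10.67·2260)]^0.540 = 0.09424 m³/s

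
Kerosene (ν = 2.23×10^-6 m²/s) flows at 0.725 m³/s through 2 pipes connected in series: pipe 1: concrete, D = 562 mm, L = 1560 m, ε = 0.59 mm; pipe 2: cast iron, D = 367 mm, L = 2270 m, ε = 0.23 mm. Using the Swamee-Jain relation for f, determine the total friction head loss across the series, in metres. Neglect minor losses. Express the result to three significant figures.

H ≈ 292 m

Pipe 1: V = 2.923 m/s, Re = 7.37×10^5, ε/D = 0.00105, f = 0.02037, h_1 = f(L/D)V²/2g = 24.62 m
Pipe 2: V = 6.854 m/s, Re = 1.13×10^6, ε/D = 6.27×10^-4, f = 0.01805, h_2 = f(L/D)V²/2g = 267.3 m
Series → Q common, losses add: H = Σh = 291.9 m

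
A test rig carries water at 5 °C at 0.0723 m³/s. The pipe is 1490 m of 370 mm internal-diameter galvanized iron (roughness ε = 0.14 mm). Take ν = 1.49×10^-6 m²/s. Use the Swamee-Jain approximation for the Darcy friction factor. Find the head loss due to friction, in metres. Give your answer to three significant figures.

h_f ≈ 1.73 m

V = 4Q/(πD²) = 4·0.0723/(π·0.370²) = 0.6724 m/s
Re = VD/ν = 0.6724·0.370/1.49×10^-6 = 1.67×10^5 → turbulent
ε/D = 0.14/370 = 3.78×10^-4
Swamee-Jain: f = 0.01862
h_f = f(L/D)V²/(2g) = 0.01862·(1490/0.370)·0.6724²/(2·9.81) = 1.728 m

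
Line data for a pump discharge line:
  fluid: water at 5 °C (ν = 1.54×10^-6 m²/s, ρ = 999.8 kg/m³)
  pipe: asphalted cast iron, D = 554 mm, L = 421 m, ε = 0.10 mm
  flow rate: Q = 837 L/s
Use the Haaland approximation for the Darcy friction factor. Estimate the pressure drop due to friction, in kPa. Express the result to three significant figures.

Δp ≈ 65.1 kPa

V = 4Q/(πD²) = 4·0.837/(π·0.554²) = 3.472 m/s
Re = VD/ν = 3.472·0.554/1.54×10^-6 = 1.25×10^6 → turbulent
ε/D = 0.10/554 = 1.81×10^-4
Haaland: f = 0.01421
h_f = f(L/D)V²/(2g) = 0.01421·(421/0.554)·3.472²/(2·9.81) = 6.638 m
Δp = ρg·h_f = 999.8·9.81·6.638 = 65.11 kPa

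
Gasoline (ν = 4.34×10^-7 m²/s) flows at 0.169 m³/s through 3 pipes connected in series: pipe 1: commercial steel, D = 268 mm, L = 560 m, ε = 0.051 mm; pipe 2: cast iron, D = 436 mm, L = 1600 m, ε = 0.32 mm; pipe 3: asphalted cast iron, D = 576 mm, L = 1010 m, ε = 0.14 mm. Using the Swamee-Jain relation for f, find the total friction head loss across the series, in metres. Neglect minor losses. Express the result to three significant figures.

H ≈ 18.7 m

Pipe 1: V = 2.996 m/s, Re = 1.85×10^6, ε/D = 1.90×10^-4, f = 0.01424, h_1 = f(L/D)V²/2g = 13.61 m
Pipe 2: V = 1.132 m/s, Re = 1.14×10^6, ε/D = 7.34×10^-4, f = 0.01866, h_2 = f(L/D)V²/2g = 4.472 m
Pipe 3: V = 0.6486 m/s, Re = 8.61×10^5, ε/D = 2.43×10^-4, f = 0.01534, h_3 = f(L/D)V²/2g = 0.5767 m
Series → Q common, losses add: H = Σh = 18.66 m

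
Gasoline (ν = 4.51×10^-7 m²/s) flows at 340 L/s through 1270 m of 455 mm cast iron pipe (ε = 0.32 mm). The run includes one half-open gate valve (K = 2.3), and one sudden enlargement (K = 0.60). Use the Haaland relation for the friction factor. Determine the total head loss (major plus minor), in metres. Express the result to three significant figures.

V = 4Q/(πD²) = 2.091 m/s; V²/2g = 0.2229 m
Re = 2.11×10^6, ε/D = 7.03×10^-4 → f = 0.01826 (Haaland)
Major: h_f = f(L/D)·V²/2g = 0.01826·2791·0.2229 = 11.36 m
Minor: ΣK = 2.90; h_m = ΣK·V²/2g = 0.6463 m
Total H_L = 11.36 + 0.6463 = 12.00 m

H_L ≈ 12.0 m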